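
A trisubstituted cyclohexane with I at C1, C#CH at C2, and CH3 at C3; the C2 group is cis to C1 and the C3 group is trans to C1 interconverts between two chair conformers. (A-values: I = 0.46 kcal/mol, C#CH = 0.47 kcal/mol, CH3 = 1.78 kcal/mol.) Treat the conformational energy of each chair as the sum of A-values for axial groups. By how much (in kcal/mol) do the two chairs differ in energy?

1.79 kcal/mol

Chair I (iodo axial, ethynyl equatorial, methyl equatorial): E = 0.46 kcal/mol.
Chair II (iodo equatorial, ethynyl axial, methyl axial): E = 2.25 kcal/mol.
ΔE = 2.25 − 0.46 = 1.79 kcal/mol; chair I is more stable.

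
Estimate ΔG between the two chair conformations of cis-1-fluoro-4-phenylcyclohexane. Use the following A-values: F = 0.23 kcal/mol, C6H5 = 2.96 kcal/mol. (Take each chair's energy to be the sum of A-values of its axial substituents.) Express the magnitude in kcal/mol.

C1 and C4 have opposite parity, so for the cis isomer the two substituents are one axial and one equatorial in each chair.
Chair I (fluoro axial, phenyl equatorial): E = 0.23 kcal/mol.
Chair II (fluoro equatorial, phenyl axial): E = 2.96 kcal/mol.
ΔE = 2.96 − 0.23 = 2.73 kcal/mol; chair I is more stable.

2.73 kcal/mol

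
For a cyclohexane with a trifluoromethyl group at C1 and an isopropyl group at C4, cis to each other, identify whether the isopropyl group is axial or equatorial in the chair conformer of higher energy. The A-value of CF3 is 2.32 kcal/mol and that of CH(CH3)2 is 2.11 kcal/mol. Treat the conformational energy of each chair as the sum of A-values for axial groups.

equatorial

C1 and C4 have opposite parity, so for the cis isomer the two substituents are one axial and one equatorial in each chair.
Chair I (trifluoromethyl axial, isopropyl equatorial): E = 2.32 kcal/mol.
Chair II (trifluoromethyl equatorial, isopropyl axial): E = 2.11 kcal/mol.
Chair I is the less stable (higher-energy) conformer, and in that chair the isopropyl group is equatorial.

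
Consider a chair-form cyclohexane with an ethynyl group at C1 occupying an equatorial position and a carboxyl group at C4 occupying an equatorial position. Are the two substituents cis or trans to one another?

trans

C1 and C4 have opposite parity, so their axial bonds point in opposite directions.
With opposite-parity carbons, two substituents on the same face are one axial and one equatorial; opposite faces give both axial or both equatorial.
Here the groups are equatorial/equatorial → opposite face → trans.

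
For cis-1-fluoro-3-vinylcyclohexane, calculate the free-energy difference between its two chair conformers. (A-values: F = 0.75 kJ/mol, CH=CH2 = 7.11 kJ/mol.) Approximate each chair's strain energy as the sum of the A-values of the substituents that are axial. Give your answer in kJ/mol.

7.86 kJ/mol

C1 and C3 have the same parity, so for the cis isomer the two substituents are e,e in one chair and a,a in the other.
Chair I (fluoro axial, vinyl axial): E = 7.86 kJ/mol.
Chair II (fluoro equatorial, vinyl equatorial): E = 0.00 kJ/mol.
ΔE = 7.86 − 0.00 = 7.86 kJ/mol; chair II is more stable.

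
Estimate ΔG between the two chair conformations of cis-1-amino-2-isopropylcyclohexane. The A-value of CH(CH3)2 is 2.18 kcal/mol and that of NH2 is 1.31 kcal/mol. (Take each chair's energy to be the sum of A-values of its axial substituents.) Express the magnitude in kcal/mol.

0.87 kcal/mol

C1 and C2 have opposite parity, so for the cis isomer the two substituents are one axial and one equatorial in each chair.
Chair I (isopropyl axial, amino equatorial): E = 2.18 kcal/mol.
Chair II (isopropyl equatorial, amino axial): E = 1.31 kcal/mol.
ΔE = 2.18 − 1.31 = 0.87 kcal/mol; chair II is more stable.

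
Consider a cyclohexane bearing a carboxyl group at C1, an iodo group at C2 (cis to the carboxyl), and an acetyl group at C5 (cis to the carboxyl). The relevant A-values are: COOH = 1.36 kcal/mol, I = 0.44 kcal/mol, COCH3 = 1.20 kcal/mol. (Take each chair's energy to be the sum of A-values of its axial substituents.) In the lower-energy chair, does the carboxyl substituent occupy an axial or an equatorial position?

Chair I (carboxyl axial, iodo equatorial, acetyl axial): E = 2.56 kcal/mol.
Chair II (carboxyl equatorial, iodo axial, acetyl equatorial): E = 0.44 kcal/mol.
Chair II is the more stable (lower-energy) conformer, and in that chair the carboxyl group is equatorial.

equatorial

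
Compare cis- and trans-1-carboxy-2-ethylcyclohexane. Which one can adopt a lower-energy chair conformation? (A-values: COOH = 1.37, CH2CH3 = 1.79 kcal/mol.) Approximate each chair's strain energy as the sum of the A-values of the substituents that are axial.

At 1,2 positions (parity opposite): cis → (a,e or e,a); trans → (e,e or a,a).
Best chair for cis: E = 1.37 kcal/mol; best chair for trans: E = 0.00 kcal/mol.
The trans isomer is lower by 1.37 kcal/mol.

trans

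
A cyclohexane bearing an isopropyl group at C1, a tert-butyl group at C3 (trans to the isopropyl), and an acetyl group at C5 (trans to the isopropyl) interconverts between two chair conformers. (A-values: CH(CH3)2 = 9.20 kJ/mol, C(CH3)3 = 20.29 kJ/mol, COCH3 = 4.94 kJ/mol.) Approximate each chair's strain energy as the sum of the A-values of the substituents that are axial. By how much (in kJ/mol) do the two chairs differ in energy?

Chair I (isopropyl axial, tert-butyl equatorial, acetyl equatorial): E = 9.20 kJ/mol.
Chair II (isopropyl equatorial, tert-butyl axial, acetyl axial): E = 25.23 kJ/mol.
ΔE = 25.23 − 9.20 = 16.03 kJ/mol; chair I is more stable.

16.03 kJ/mol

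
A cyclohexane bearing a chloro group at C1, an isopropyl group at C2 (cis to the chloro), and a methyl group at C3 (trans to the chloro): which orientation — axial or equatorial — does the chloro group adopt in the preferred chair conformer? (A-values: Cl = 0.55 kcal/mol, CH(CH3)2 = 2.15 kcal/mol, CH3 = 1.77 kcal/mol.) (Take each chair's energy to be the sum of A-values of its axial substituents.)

Chair I (chloro axial, isopropyl equatorial, methyl equatorial): E = 0.55 kcal/mol.
Chair II (chloro equatorial, isopropyl axial, methyl axial): E = 3.92 kcal/mol.
Chair I is the more stable (lower-energy) conformer, and in that chair the chloro group is axial.

axial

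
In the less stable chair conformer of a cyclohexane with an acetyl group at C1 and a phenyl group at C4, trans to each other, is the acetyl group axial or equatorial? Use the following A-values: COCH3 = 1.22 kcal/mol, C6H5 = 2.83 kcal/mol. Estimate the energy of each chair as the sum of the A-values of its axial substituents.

axial

C1 and C4 have opposite parity, so for the trans isomer the two substituents are e,e in one chair and a,a in the other.
Chair I (acetyl axial, phenyl axial): E = 4.05 kcal/mol.
Chair II (acetyl equatorial, phenyl equatorial): E = 0.00 kcal/mol.
Chair I is the less stable (higher-energy) conformer, and in that chair the acetyl group is axial.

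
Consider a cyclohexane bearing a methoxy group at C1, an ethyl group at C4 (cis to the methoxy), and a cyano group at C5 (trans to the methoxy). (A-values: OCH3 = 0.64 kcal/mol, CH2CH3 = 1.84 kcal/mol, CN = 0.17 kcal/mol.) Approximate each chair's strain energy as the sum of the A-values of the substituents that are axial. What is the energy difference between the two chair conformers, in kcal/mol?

Chair I (methoxy axial, ethyl equatorial, cyano equatorial): E = 0.64 kcal/mol.
Chair II (methoxy equatorial, ethyl axial, cyano axial): E = 2.01 kcal/mol.
ΔE = 2.01 − 0.64 = 1.37 kcal/mol; chair I is more stable.

1.37 kcal/mol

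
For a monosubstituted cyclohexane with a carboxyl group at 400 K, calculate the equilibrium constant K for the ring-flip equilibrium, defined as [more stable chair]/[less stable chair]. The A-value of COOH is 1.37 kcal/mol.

K ≈ 5.61

One chair has the carboxyl group axial (E = 1.37 kcal/mol) and the other has it equatorial (E = 0).
ΔG = 1.37 kcal/mol between the two chairs.
K = exp(ΔG/RT) with R = 1.987×10⁻³ kcal mol⁻¹ K⁻¹ and T = 400 K gives K ≈ 5.61.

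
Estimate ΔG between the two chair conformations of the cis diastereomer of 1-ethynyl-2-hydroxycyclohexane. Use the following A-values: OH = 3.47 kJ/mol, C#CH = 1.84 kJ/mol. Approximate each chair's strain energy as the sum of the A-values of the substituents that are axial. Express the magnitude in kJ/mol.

C1 and C2 have opposite parity, so for the cis isomer the two substituents are one axial and one equatorial in each chair.
Chair I (hydroxyl axial, ethynyl equatorial): E = 3.47 kJ/mol.
Chair II (hydroxyl equatorial, ethynyl axial): E = 1.84 kJ/mol.
ΔE = 3.47 − 1.84 = 1.63 kJ/mol; chair II is more stable.

1.63 kJ/mol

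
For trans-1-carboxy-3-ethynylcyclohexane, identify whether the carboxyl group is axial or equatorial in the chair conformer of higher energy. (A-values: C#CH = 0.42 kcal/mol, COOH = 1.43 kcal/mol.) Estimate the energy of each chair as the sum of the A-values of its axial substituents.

C1 and C3 have the same parity, so for the trans isomer the two substituents are one axial and one equatorial in each chair.
Chair I (ethynyl axial, carboxyl equatorial): E = 0.42 kcal/mol.
Chair II (ethynyl equatorial, carboxyl axial): E = 1.43 kcal/mol.
Chair II is the less stable (higher-energy) conformer, and in that chair the carboxyl group is axial.

axial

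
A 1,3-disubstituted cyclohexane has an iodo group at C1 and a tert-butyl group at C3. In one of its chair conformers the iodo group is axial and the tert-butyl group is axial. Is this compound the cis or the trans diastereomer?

cis

C1 and C3 have the same parity, so their axial bonds point in the same direction.
With same-parity carbons, two substituents on the same face are both axial or both equatorial; opposite faces give one of each.
Here the groups are axial/axial → same face → cis.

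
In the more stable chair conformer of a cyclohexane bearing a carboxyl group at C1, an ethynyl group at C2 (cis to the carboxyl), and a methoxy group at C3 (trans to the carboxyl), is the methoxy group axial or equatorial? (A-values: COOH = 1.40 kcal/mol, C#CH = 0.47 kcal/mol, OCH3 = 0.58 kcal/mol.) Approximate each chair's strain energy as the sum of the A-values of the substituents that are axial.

axial

Chair I (carboxyl axial, ethynyl equatorial, methoxy equatorial): E = 1.40 kcal/mol.
Chair II (carboxyl equatorial, ethynyl axial, methoxy axial): E = 1.05 kcal/mol.
Chair II is the more stable (lower-energy) conformer, and in that chair the methoxy group is axial.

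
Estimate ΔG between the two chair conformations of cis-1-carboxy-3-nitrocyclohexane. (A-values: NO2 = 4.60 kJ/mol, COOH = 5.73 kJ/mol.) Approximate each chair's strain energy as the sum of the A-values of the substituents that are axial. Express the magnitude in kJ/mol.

C1 and C3 have the same parity, so for the cis isomer the two substituents are e,e in one chair and a,a in the other.
Chair I (nitro axial, carboxyl axial): E = 10.33 kJ/mol.
Chair II (nitro equatorial, carboxyl equatorial): E = 0.00 kJ/mol.
ΔE = 10.33 − 0.00 = 10.33 kJ/mol; chair II is more stable.

10.33 kJ/mol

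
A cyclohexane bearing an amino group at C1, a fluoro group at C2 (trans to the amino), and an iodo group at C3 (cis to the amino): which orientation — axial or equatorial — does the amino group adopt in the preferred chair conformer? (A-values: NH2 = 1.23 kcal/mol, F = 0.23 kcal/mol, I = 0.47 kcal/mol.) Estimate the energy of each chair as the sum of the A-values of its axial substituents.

equatorial

Chair I (amino axial, fluoro axial, iodo axial): E = 1.93 kcal/mol.
Chair II (amino equatorial, fluoro equatorial, iodo equatorial): E = 0.00 kcal/mol.
Chair II is the more stable (lower-energy) conformer, and in that chair the amino group is equatorial.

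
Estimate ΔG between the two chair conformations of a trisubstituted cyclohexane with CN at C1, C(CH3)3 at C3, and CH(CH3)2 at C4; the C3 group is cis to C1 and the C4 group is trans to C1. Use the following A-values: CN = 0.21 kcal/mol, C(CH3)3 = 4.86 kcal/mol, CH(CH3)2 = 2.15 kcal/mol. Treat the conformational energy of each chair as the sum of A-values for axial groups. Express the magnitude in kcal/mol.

Chair I (cyano axial, tert-butyl axial, isopropyl axial): E = 7.22 kcal/mol.
Chair II (cyano equatorial, tert-butyl equatorial, isopropyl equatorial): E = 0.00 kcal/mol.
ΔE = 7.22 − 0.00 = 7.22 kcal/mol; chair II is more stable.

7.22 kcal/mol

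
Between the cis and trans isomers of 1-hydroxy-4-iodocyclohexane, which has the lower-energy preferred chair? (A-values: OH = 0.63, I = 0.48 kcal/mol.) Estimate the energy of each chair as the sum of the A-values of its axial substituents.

At 1,4 positions (parity opposite): cis → (a,e or e,a); trans → (e,e or a,a).
Best chair for cis: E = 0.48 kcal/mol; best chair for trans: E = 0.00 kcal/mol.
The trans isomer is lower by 0.48 kcal/mol.

trans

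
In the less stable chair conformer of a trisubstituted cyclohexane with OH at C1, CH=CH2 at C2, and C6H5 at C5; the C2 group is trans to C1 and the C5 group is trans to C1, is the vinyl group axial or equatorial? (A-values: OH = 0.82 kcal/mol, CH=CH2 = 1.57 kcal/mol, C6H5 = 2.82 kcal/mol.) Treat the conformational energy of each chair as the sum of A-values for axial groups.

Chair I (hydroxyl axial, vinyl axial, phenyl equatorial): E = 2.39 kcal/mol.
Chair II (hydroxyl equatorial, vinyl equatorial, phenyl axial): E = 2.82 kcal/mol.
Chair II is the less stable (higher-energy) conformer, and in that chair the vinyl group is equatorial.

equatorial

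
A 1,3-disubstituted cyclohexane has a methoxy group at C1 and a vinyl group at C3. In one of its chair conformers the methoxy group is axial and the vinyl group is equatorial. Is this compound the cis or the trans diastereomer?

C1 and C3 have the same parity, so their axial bonds point in the same direction.
With same-parity carbons, two substituents on the same face are both axial or both equatorial; opposite faces give one of each.
Here the groups are axial/equatorial → opposite face → trans.

trans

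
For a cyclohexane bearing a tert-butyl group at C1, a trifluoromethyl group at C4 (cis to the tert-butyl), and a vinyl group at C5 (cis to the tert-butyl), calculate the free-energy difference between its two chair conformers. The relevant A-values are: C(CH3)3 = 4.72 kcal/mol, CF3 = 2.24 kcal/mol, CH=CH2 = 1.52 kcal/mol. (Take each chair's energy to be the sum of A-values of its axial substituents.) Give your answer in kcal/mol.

4.00 kcal/mol

Chair I (tert-butyl axial, trifluoromethyl equatorial, vinyl axial): E = 6.24 kcal/mol.
Chair II (tert-butyl equatorial, trifluoromethyl axial, vinyl equatorial): E = 2.24 kcal/mol.
ΔE = 6.24 − 2.24 = 4.00 kcal/mol; chair II is more stable.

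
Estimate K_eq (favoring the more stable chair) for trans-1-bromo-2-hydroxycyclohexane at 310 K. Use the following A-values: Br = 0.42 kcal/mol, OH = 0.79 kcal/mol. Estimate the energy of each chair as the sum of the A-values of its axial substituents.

C1 and C2 have opposite parity, so for the trans isomer the two substituents are e,e in one chair and a,a in the other.
Chair I (bromo axial, hydroxyl axial): E = 1.21 kcal/mol; chair II (bromo equatorial, hydroxyl equatorial): E = 0.00 kcal/mol.
ΔG = 1.21 kcal/mol between the two chairs.
K = exp(ΔG/RT) with R = 1.987×10⁻³ kcal mol⁻¹ K⁻¹ and T = 310 K gives K ≈ 7.13.

K ≈ 7.13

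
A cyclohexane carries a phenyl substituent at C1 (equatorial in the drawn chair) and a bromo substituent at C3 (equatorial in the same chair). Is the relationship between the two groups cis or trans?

C1 and C3 have the same parity, so their axial bonds point in the same direction.
With same-parity carbons, two substituents on the same face are both axial or both equatorial; opposite faces give one of each.
Here the groups are equatorial/equatorial → same face → cis.

cis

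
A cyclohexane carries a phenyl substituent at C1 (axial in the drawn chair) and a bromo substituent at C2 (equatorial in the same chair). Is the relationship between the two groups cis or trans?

cis

C1 and C2 have opposite parity, so their axial bonds point in opposite directions.
With opposite-parity carbons, two substituents on the same face are one axial and one equatorial; opposite faces give both axial or both equatorial.
Here the groups are axial/equatorial → same face → cis.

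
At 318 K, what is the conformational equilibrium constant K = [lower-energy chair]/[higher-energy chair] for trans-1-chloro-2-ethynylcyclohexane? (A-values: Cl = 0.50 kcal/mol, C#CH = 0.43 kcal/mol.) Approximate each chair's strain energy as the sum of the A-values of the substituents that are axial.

C1 and C2 have opposite parity, so for the trans isomer the two substituents are e,e in one chair and a,a in the other.
Chair I (chloro axial, ethynyl axial): E = 0.93 kcal/mol; chair II (chloro equatorial, ethynyl equatorial): E = 0.00 kcal/mol.
ΔG = 0.93 kcal/mol between the two chairs.
K = exp(ΔG/RT) with R = 1.987×10⁻³ kcal mol⁻¹ K⁻¹ and T = 318 K gives K ≈ 4.36.

K ≈ 4.36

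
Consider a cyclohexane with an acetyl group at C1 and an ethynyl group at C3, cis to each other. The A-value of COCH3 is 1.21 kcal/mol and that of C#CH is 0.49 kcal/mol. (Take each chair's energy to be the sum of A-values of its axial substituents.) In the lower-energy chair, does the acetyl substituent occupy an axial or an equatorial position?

equatorial

C1 and C3 have the same parity, so for the cis isomer the two substituents are e,e in one chair and a,a in the other.
Chair I (acetyl axial, ethynyl axial): E = 1.70 kcal/mol.
Chair II (acetyl equatorial, ethynyl equatorial): E = 0.00 kcal/mol.
Chair II is the more stable (lower-energy) conformer, and in that chair the acetyl group is equatorial.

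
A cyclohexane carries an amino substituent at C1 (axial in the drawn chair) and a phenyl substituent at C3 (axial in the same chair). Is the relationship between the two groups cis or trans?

cis

C1 and C3 have the same parity, so their axial bonds point in the same direction.
With same-parity carbons, two substituents on the same face are both axial or both equatorial; opposite faces give one of each.
Here the groups are axial/axial → same face → cis.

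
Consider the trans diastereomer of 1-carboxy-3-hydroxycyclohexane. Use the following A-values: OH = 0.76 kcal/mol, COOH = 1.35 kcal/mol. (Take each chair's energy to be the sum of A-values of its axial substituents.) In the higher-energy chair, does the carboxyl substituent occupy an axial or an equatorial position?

axial

C1 and C3 have the same parity, so for the trans isomer the two substituents are one axial and one equatorial in each chair.
Chair I (hydroxyl axial, carboxyl equatorial): E = 0.76 kcal/mol.
Chair II (hydroxyl equatorial, carboxyl axial): E = 1.35 kcal/mol.
Chair II is the less stable (higher-energy) conformer, and in that chair the carboxyl group is axial.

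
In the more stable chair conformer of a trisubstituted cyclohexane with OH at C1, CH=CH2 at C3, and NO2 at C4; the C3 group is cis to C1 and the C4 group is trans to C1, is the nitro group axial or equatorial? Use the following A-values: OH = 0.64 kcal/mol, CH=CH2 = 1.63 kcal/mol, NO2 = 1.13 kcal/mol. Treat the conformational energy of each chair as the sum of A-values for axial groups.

equatorial

Chair I (hydroxyl axial, vinyl axial, nitro axial): E = 3.40 kcal/mol.
Chair II (hydroxyl equatorial, vinyl equatorial, nitro equatorial): E = 0.00 kcal/mol.
Chair II is the more stable (lower-energy) conformer, and in that chair the nitro group is equatorial.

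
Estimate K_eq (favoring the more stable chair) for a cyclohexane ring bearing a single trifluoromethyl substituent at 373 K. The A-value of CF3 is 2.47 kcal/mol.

One chair has the trifluoromethyl group axial (E = 2.47 kcal/mol) and the other has it equatorial (E = 0).
ΔG = 2.47 kcal/mol between the two chairs.
K = exp(ΔG/RT) with R = 1.987×10⁻³ kcal mol⁻¹ K⁻¹ and T = 373 K gives K ≈ 28.

K ≈ 28.0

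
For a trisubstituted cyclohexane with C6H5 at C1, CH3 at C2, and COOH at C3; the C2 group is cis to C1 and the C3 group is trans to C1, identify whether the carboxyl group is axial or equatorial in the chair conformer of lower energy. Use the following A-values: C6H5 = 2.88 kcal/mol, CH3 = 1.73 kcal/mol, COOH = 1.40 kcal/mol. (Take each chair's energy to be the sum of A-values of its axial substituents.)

Chair I (phenyl axial, methyl equatorial, carboxyl equatorial): E = 2.88 kcal/mol.
Chair II (phenyl equatorial, methyl axial, carboxyl axial): E = 3.13 kcal/mol.
Chair I is the more stable (lower-energy) conformer, and in that chair the carboxyl group is equatorial.

equatorial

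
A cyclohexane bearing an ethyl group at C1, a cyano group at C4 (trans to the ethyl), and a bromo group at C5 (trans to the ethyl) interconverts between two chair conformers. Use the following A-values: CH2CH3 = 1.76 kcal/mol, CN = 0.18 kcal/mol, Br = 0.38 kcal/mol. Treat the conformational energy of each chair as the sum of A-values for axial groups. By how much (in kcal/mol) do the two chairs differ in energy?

1.56 kcal/mol

Chair I (ethyl axial, cyano axial, bromo equatorial): E = 1.94 kcal/mol.
Chair II (ethyl equatorial, cyano equatorial, bromo axial): E = 0.38 kcal/mol.
ΔE = 1.94 − 0.38 = 1.56 kcal/mol; chair II is more stable.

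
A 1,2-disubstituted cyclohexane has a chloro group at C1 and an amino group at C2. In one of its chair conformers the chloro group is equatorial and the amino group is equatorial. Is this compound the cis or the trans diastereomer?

trans

C1 and C2 have opposite parity, so their axial bonds point in opposite directions.
With opposite-parity carbons, two substituents on the same face are one axial and one equatorial; opposite faces give both axial or both equatorial.
Here the groups are equatorial/equatorial → opposite face → trans.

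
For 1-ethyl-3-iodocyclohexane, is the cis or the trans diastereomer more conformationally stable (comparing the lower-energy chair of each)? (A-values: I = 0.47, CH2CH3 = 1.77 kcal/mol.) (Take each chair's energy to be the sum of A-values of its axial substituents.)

At 1,3 positions (parity same): cis → (e,e or a,a); trans → (a,e or e,a).
Best chair for cis: E = 0.00 kcal/mol; best chair for trans: E = 0.47 kcal/mol.
The cis isomer is lower by 0.47 kcal/mol.

cis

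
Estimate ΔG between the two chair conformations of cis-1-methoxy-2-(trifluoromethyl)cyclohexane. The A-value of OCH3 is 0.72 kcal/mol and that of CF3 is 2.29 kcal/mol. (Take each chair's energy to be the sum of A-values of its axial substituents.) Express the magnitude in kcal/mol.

1.57 kcal/mol

C1 and C2 have opposite parity, so for the cis isomer the two substituents are one axial and one equatorial in each chair.
Chair I (methoxy axial, trifluoromethyl equatorial): E = 0.72 kcal/mol.
Chair II (methoxy equatorial, trifluoromethyl axial): E = 2.29 kcal/mol.
ΔE = 2.29 − 0.72 = 1.57 kcal/mol; chair I is more stable.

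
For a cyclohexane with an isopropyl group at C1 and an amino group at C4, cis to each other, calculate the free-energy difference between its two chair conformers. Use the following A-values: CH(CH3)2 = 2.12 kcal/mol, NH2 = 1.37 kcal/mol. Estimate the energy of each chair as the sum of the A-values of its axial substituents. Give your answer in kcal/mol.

0.75 kcal/mol

C1 and C4 have opposite parity, so for the cis isomer the two substituents are one axial and one equatorial in each chair.
Chair I (isopropyl axial, amino equatorial): E = 2.12 kcal/mol.
Chair II (isopropyl equatorial, amino axial): E = 1.37 kcal/mol.
ΔE = 2.12 − 1.37 = 0.75 kcal/mol; chair II is more stable.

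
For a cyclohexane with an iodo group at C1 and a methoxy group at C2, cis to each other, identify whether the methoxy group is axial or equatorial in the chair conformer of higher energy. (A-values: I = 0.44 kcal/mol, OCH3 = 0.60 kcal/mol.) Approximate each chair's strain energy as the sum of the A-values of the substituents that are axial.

C1 and C2 have opposite parity, so for the cis isomer the two substituents are one axial and one equatorial in each chair.
Chair I (iodo axial, methoxy equatorial): E = 0.44 kcal/mol.
Chair II (iodo equatorial, methoxy axial): E = 0.60 kcal/mol.
Chair II is the less stable (higher-energy) conformer, and in that chair the methoxy group is axial.

axial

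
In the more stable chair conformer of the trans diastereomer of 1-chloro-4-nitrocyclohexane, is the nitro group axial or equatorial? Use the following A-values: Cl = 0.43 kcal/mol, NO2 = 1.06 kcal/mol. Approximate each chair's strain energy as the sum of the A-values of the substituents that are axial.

C1 and C4 have opposite parity, so for the trans isomer the two substituents are e,e in one chair and a,a in the other.
Chair I (chloro axial, nitro axial): E = 1.49 kcal/mol.
Chair II (chloro equatorial, nitro equatorial): E = 0.00 kcal/mol.
Chair II is the more stable (lower-energy) conformer, and in that chair the nitro group is equatorial.

equatorial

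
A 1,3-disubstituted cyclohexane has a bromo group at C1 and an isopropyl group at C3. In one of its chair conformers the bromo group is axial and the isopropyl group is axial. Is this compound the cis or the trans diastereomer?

C1 and C3 have the same parity, so their axial bonds point in the same direction.
With same-parity carbons, two substituents on the same face are both axial or both equatorial; opposite faces give one of each.
Here the groups are axial/axial → same face → cis.

cis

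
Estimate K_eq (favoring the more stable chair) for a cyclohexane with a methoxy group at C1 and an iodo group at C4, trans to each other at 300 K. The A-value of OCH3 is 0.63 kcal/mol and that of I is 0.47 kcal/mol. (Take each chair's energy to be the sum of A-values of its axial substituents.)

C1 and C4 have opposite parity, so for the trans isomer the two substituents are e,e in one chair and a,a in the other.
Chair I (methoxy axial, iodo axial): E = 1.10 kcal/mol; chair II (methoxy equatorial, iodo equatorial): E = 0.00 kcal/mol.
ΔG = 1.10 kcal/mol between the two chairs.
K = exp(ΔG/RT) with R = 1.987×10⁻³ kcal mol⁻¹ K⁻¹ and T = 300 K gives K ≈ 6.33.

K ≈ 6.33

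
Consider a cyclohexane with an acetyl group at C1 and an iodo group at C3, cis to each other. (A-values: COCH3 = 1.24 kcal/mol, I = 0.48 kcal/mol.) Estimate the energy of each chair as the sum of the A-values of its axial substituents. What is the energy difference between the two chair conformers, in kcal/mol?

C1 and C3 have the same parity, so for the cis isomer the two substituents are e,e in one chair and a,a in the other.
Chair I (acetyl axial, iodo axial): E = 1.72 kcal/mol.
Chair II (acetyl equatorial, iodo equatorial): E = 0.00 kcal/mol.
ΔE = 1.72 − 0.00 = 1.72 kcal/mol; chair II is more stable.

1.72 kcal/mol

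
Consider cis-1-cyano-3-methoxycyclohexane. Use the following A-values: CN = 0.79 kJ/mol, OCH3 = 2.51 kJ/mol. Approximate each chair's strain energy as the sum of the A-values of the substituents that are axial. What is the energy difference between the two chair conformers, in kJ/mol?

3.30 kJ/mol

C1 and C3 have the same parity, so for the cis isomer the two substituents are e,e in one chair and a,a in the other.
Chair I (cyano axial, methoxy axial): E = 3.30 kJ/mol.
Chair II (cyano equatorial, methoxy equatorial): E = 0.00 kJ/mol.
ΔE = 3.30 − 0.00 = 3.30 kJ/mol; chair II is more stable.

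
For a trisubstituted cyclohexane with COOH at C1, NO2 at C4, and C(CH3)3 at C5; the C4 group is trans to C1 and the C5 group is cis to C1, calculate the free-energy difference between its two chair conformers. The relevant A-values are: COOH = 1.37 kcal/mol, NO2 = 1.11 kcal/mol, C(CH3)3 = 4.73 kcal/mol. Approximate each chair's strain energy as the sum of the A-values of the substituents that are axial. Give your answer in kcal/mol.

7.21 kcal/mol

Chair I (carboxyl axial, nitro axial, tert-butyl axial): E = 7.21 kcal/mol.
Chair II (carboxyl equatorial, nitro equatorial, tert-butyl equatorial): E = 0.00 kcal/mol.
ΔE = 7.21 − 0.00 = 7.21 kcal/mol; chair II is more stable.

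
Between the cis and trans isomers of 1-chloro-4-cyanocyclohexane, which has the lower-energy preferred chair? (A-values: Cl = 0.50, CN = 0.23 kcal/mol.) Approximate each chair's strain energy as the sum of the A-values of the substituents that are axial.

At 1,4 positions (parity opposite): cis → (a,e or e,a); trans → (e,e or a,a).
Best chair for cis: E = 0.23 kcal/mol; best chair for trans: E = 0.00 kcal/mol.
The trans isomer is lower by 0.23 kcal/mol.

trans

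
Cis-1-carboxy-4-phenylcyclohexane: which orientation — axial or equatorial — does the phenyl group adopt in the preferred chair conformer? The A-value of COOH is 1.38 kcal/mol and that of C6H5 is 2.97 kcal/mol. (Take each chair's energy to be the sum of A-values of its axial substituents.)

equatorial

C1 and C4 have opposite parity, so for the cis isomer the two substituents are one axial and one equatorial in each chair.
Chair I (carboxyl axial, phenyl equatorial): E = 1.38 kcal/mol.
Chair II (carboxyl equatorial, phenyl axial): E = 2.97 kcal/mol.
Chair I is the more stable (lower-energy) conformer, and in that chair the phenyl group is equatorial.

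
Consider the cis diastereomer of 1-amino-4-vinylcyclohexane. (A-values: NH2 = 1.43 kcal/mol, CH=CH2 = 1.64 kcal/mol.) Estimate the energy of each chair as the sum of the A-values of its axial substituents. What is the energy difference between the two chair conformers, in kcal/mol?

0.21 kcal/mol

C1 and C4 have opposite parity, so for the cis isomer the two substituents are one axial and one equatorial in each chair.
Chair I (amino axial, vinyl equatorial): E = 1.43 kcal/mol.
Chair II (amino equatorial, vinyl axial): E = 1.64 kcal/mol.
ΔE = 1.64 − 1.43 = 0.21 kcal/mol; chair I is more stable.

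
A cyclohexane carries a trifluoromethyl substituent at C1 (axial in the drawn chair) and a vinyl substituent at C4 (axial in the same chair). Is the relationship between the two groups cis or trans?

trans

C1 and C4 have opposite parity, so their axial bonds point in opposite directions.
With opposite-parity carbons, two substituents on the same face are one axial and one equatorial; opposite faces give both axial or both equatorial.
Here the groups are axial/axial → opposite face → trans.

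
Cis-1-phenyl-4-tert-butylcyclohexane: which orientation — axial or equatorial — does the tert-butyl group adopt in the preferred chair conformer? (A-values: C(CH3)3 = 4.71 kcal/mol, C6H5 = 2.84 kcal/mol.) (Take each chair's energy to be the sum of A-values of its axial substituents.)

C1 and C4 have opposite parity, so for the cis isomer the two substituents are one axial and one equatorial in each chair.
Chair I (tert-butyl axial, phenyl equatorial): E = 4.71 kcal/mol.
Chair II (tert-butyl equatorial, phenyl axial): E = 2.84 kcal/mol.
Chair II is the more stable (lower-energy) conformer, and in that chair the tert-butyl group is equatorial.

equatorial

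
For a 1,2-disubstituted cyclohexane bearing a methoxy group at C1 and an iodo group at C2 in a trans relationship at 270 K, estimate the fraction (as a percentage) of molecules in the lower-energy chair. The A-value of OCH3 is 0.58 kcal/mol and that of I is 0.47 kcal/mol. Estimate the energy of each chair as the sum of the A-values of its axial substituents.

C1 and C2 have opposite parity, so for the trans isomer the two substituents are e,e in one chair and a,a in the other.
Chair I (methoxy axial, iodo axial): E = 1.05 kcal/mol; chair II (methoxy equatorial, iodo equatorial): E = 0.00 kcal/mol.
ΔG = 1.05 kcal/mol between the two chairs.
K = exp(ΔG/RT) with R = 1.987×10⁻³ kcal mol⁻¹ K⁻¹ and T = 270 K gives K ≈ 7.08.
Fraction in the lower-energy chair = K/(K+1) = 87.6%.

87.6%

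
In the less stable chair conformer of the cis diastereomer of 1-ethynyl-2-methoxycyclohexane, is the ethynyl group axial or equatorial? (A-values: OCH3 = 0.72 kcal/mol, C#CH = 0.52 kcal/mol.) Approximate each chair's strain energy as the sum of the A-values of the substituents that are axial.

C1 and C2 have opposite parity, so for the cis isomer the two substituents are one axial and one equatorial in each chair.
Chair I (methoxy axial, ethynyl equatorial): E = 0.72 kcal/mol.
Chair II (methoxy equatorial, ethynyl axial): E = 0.52 kcal/mol.
Chair I is the less stable (higher-energy) conformer, and in that chair the ethynyl group is equatorial.

equatorial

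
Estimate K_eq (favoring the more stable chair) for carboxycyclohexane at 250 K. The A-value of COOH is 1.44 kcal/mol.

K ≈ 18.2

One chair has the carboxyl group axial (E = 1.44 kcal/mol) and the other has it equatorial (E = 0).
ΔG = 1.44 kcal/mol between the two chairs.
K = exp(ΔG/RT) with R = 1.987×10⁻³ kcal mol⁻¹ K⁻¹ and T = 250 K gives K ≈ 18.2.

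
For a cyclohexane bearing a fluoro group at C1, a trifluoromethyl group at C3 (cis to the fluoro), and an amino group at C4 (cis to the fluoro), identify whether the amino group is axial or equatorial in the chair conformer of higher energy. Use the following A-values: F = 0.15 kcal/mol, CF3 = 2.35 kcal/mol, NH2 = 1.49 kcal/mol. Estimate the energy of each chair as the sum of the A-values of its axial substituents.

Chair I (fluoro axial, trifluoromethyl axial, amino equatorial): E = 2.50 kcal/mol.
Chair II (fluoro equatorial, trifluoromethyl equatorial, amino axial): E = 1.49 kcal/mol.
Chair I is the less stable (higher-energy) conformer, and in that chair the amino group is equatorial.

equatorial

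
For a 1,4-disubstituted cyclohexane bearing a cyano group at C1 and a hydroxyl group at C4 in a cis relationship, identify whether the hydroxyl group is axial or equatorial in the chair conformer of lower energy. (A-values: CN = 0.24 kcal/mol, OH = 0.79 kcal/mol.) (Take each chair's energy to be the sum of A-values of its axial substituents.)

C1 and C4 have opposite parity, so for the cis isomer the two substituents are one axial and one equatorial in each chair.
Chair I (cyano axial, hydroxyl equatorial): E = 0.24 kcal/mol.
Chair II (cyano equatorial, hydroxyl axial): E = 0.79 kcal/mol.
Chair I is the more stable (lower-energy) conformer, and in that chair the hydroxyl group is equatorial.

equatorial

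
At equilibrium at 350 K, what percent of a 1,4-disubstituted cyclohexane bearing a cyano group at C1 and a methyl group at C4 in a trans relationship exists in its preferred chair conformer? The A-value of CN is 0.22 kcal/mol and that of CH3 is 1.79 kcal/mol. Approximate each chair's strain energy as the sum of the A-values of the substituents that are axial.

94.7%

C1 and C4 have opposite parity, so for the trans isomer the two substituents are e,e in one chair and a,a in the other.
Chair I (cyano axial, methyl axial): E = 2.01 kcal/mol; chair II (cyano equatorial, methyl equatorial): E = 0.00 kcal/mol.
ΔG = 2.01 kcal/mol between the two chairs.
K = exp(ΔG/RT) with R = 1.987×10⁻³ kcal mol⁻¹ K⁻¹ and T = 350 K gives K ≈ 18.
Fraction in the lower-energy chair = K/(K+1) = 94.7%.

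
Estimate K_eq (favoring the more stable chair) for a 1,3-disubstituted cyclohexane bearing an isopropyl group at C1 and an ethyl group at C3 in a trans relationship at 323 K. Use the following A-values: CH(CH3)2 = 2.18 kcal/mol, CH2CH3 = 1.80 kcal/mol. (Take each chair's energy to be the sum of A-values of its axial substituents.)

K ≈ 1.81

C1 and C3 have the same parity, so for the trans isomer the two substituents are one axial and one equatorial in each chair.
Chair I (isopropyl axial, ethyl equatorial): E = 2.18 kcal/mol; chair II (isopropyl equatorial, ethyl axial): E = 1.80 kcal/mol.
ΔG = 0.38 kcal/mol between the two chairs.
K = exp(ΔG/RT) with R = 1.987×10⁻³ kcal mol⁻¹ K⁻¹ and T = 323 K gives K ≈ 1.81.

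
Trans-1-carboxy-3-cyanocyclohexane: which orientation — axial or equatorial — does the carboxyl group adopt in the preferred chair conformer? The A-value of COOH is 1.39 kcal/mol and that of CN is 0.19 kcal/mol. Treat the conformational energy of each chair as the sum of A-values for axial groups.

equatorial

C1 and C3 have the same parity, so for the trans isomer the two substituents are one axial and one equatorial in each chair.
Chair I (carboxyl axial, cyano equatorial): E = 1.39 kcal/mol.
Chair II (carboxyl equatorial, cyano axial): E = 0.19 kcal/mol.
Chair II is the more stable (lower-energy) conformer, and in that chair the carboxyl group is equatorial.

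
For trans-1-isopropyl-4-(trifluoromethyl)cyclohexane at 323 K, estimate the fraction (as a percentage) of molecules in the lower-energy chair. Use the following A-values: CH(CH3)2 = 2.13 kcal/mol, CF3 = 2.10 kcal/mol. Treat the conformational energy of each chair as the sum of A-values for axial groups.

99.9%

C1 and C4 have opposite parity, so for the trans isomer the two substituents are e,e in one chair and a,a in the other.
Chair I (isopropyl axial, trifluoromethyl axial): E = 4.23 kcal/mol; chair II (isopropyl equatorial, trifluoromethyl equatorial): E = 0.00 kcal/mol.
ΔG = 4.23 kcal/mol between the two chairs.
K = exp(ΔG/RT) with R = 1.987×10⁻³ kcal mol⁻¹ K⁻¹ and T = 323 K gives K ≈ 728.
Fraction in the lower-energy chair = K/(K+1) = 99.9%.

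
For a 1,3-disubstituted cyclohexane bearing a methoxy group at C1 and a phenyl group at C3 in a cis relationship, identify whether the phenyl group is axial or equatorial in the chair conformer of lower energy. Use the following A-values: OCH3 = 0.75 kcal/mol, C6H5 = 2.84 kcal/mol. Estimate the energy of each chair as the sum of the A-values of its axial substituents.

C1 and C3 have the same parity, so for the cis isomer the two substituents are e,e in one chair and a,a in the other.
Chair I (methoxy axial, phenyl axial): E = 3.59 kcal/mol.
Chair II (methoxy equatorial, phenyl equatorial): E = 0.00 kcal/mol.
Chair II is the more stable (lower-energy) conformer, and in that chair the phenyl group is equatorial.

equatorial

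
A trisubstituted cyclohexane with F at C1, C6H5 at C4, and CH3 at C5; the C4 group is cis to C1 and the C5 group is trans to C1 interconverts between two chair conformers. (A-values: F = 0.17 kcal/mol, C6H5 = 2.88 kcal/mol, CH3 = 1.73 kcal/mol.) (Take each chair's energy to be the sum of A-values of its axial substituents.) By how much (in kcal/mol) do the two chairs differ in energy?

4.44 kcal/mol

Chair I (fluoro axial, phenyl equatorial, methyl equatorial): E = 0.17 kcal/mol.
Chair II (fluoro equatorial, phenyl axial, methyl axial): E = 4.61 kcal/mol.
ΔE = 4.61 − 0.17 = 4.44 kcal/mol; chair I is more stable.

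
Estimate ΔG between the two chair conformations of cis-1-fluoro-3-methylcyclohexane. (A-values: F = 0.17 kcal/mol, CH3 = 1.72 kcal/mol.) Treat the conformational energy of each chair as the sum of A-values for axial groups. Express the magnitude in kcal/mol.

1.89 kcal/mol

C1 and C3 have the same parity, so for the cis isomer the two substituents are e,e in one chair and a,a in the other.
Chair I (fluoro axial, methyl axial): E = 1.89 kcal/mol.
Chair II (fluoro equatorial, methyl equatorial): E = 0.00 kcal/mol.
ΔE = 1.89 − 0.00 = 1.89 kcal/mol; chair II is more stable.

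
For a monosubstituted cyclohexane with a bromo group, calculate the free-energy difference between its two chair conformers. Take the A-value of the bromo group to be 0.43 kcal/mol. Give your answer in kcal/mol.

A monosubstituted cyclohexane has one chair with the bromo group axial (E = A = 0.43 kcal/mol) and one with it equatorial (E = 0).
ΔE = 0.43 − 0 = 0.43 kcal/mol.

0.43 kcal/mol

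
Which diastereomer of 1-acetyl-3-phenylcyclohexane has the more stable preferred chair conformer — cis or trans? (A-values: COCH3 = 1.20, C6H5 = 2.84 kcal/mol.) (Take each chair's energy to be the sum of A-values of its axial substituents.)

At 1,3 positions (parity same): cis → (e,e or a,a); trans → (a,e or e,a).
Best chair for cis: E = 0.00 kcal/mol; best chair for trans: E = 1.20 kcal/mol.
The cis isomer is lower by 1.20 kcal/mol.

cis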